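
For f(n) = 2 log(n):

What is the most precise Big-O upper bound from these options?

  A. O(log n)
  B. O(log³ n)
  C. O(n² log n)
A

f(n) = 2 log(n) is O(log n).
All listed options are valid Big-O bounds (upper bounds),
but O(log n) is the tightest (smallest valid bound).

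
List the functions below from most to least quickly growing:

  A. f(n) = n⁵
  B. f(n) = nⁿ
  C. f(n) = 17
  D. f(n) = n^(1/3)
B > A > D > C

Comparing growth rates:
B = nⁿ is O(nⁿ)
A = n⁵ is O(n⁵)
D = n^(1/3) is O(n^(1/3))
C = 17 is O(1)

Therefore, the order from fastest to slowest is: B > A > D > C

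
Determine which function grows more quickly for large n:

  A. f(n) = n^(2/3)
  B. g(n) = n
B

f(n) = n^(2/3) is O(n^(2/3)), while g(n) = n is O(n).
Since O(n) grows faster than O(n^(2/3)), g(n) dominates.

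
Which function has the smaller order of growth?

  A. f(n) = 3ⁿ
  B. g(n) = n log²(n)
B

f(n) = 3ⁿ is O(3ⁿ), while g(n) = n log²(n) is O(n log² n).
Since O(n log² n) grows slower than O(3ⁿ), g(n) is dominated.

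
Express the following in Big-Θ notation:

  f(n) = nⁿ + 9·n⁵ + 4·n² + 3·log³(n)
Θ(nⁿ)

Order the terms by growth rate: 3·log³(n) ≺ 4·n² ≺ 9·n⁵ ≺ nⁿ.
The fastest-growing term nⁿ dominates as n → ∞; dropping its constant factor gives Θ(nⁿ).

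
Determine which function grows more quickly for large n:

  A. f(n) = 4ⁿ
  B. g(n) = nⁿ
B

f(n) = 4ⁿ is O(4ⁿ), while g(n) = nⁿ is O(nⁿ).
Since O(nⁿ) grows faster than O(4ⁿ), g(n) dominates.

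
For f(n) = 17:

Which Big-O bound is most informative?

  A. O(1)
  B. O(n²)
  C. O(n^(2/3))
A

f(n) = 17 is O(1).
All listed options are valid Big-O bounds (upper bounds),
but O(1) is the tightest (smallest valid bound).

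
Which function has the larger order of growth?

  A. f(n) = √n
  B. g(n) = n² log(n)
B

f(n) = √n is O(√n), while g(n) = n² log(n) is O(n² log n).
Since O(n² log n) grows faster than O(√n), g(n) dominates.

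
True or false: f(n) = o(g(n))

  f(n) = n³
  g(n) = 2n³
False

f(n) = n³ is O(n³), and g(n) = 2n³ is O(n³).
Since they have the same growth rate, f(n) = o(g(n)) is false.
(f = o(g) requires f to grow strictly slower, not equal.)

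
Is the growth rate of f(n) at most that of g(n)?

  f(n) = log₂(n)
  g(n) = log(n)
True

f(n) = log₂(n) and g(n) = log(n) are both O(log n).
Big-O permits equal growth rates (f ≤ c·g for some c), so f(n) = O(g(n)) is true.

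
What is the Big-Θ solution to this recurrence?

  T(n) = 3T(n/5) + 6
Θ(n^log₅(3))

Master Theorem: a = 3, b = 5, f(n) = 6.
Compute the critical exponent d = log₅(3) = 0.683.
Compare f(n) = Θ(1) against n^d:
  k = 0 < d = 0.683, so f(n) = O(n^(d-ε)) — Case 1.
  The recursion cost dominates: T(n) = Θ(n^d) = Θ(n^log₅(3)).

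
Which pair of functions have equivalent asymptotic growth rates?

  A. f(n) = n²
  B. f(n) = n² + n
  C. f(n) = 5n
A and B

Examining each function:
  A. n² is O(n²)
  B. n² + n is O(n²)
  C. 5n is O(n)

Functions A and B both have the same complexity class.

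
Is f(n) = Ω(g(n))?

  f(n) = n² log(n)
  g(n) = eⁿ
False

f(n) = n² log(n) is O(n² log n), and g(n) = eⁿ is O(eⁿ).
Since O(n² log n) grows slower than O(eⁿ), f(n) = Ω(g(n)) is false.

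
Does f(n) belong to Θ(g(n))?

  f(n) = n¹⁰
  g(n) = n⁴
False

f(n) = n¹⁰ is O(n¹⁰), and g(n) = n⁴ is O(n⁴).
Since they have different growth rates, f(n) = Θ(g(n)) is false.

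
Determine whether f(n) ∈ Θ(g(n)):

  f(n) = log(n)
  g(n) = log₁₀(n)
True

f(n) = log(n) and g(n) = log₁₀(n) are both O(log n).
Since they have the same asymptotic growth rate, f(n) = Θ(g(n)) is true.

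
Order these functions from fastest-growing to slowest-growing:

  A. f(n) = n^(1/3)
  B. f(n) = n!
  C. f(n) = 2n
B > C > A

Comparing growth rates:
B = n! is O(n!)
C = 2n is O(n)
A = n^(1/3) is O(n^(1/3))

Therefore, the order from fastest to slowest is: B > C > A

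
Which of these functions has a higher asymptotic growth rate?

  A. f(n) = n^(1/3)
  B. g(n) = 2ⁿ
B

f(n) = n^(1/3) is O(n^(1/3)), while g(n) = 2ⁿ is O(2ⁿ).
Since O(2ⁿ) grows faster than O(n^(1/3)), g(n) dominates.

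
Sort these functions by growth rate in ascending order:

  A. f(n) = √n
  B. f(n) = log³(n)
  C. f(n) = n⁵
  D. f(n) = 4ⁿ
B < A < C < D

Comparing growth rates:
B = log³(n) is O(log³ n)
A = √n is O(√n)
C = n⁵ is O(n⁵)
D = 4ⁿ is O(4ⁿ)

Therefore, the order from slowest to fastest is: B < A < C < D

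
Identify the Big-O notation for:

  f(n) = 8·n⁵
O(n⁵)

The dominant term in 8·n⁵ is 8·n⁵, which is Θ(n⁵).
Constants are absorbed, so the tightest bound is O(n⁵).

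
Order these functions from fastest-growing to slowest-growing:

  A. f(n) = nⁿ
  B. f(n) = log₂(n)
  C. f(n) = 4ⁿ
A > C > B

Comparing growth rates:
A = nⁿ is O(nⁿ)
C = 4ⁿ is O(4ⁿ)
B = log₂(n) is O(log n)

Therefore, the order from fastest to slowest is: A > C > B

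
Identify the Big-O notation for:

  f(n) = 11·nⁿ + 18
O(nⁿ)

The dominant term in 11·nⁿ + 18 is 11·nⁿ, which is Θ(nⁿ).
Lower-order terms (18) are asymptotically negligible.
Constants are absorbed, so the tightest bound is O(nⁿ).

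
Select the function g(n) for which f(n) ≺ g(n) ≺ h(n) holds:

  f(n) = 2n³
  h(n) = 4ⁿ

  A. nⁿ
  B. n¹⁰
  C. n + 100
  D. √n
B

We need g(n) with 2n³ = o(g(n)) and g(n) = o(4ⁿ), i.e. O(n³) ≺ g ≺ O(4ⁿ).
Check each option:
  A. nⁿ — O(nⁿ) does not grow strictly slower than h(n)
  B. n¹⁰ — O(n¹⁰) is strictly between O(n³) and O(4ⁿ) ✓
  C. n + 100 — O(n) does not grow strictly faster than f(n)
  D. √n — O(√n) does not grow strictly faster than f(n)

Only option B (n¹⁰) lies strictly between.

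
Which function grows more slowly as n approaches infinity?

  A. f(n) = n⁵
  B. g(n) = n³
B

f(n) = n⁵ is O(n⁵), while g(n) = n³ is O(n³).
Since O(n³) grows slower than O(n⁵), g(n) is dominated.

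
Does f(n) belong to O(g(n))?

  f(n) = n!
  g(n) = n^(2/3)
False

f(n) = n! is O(n!), and g(n) = n^(2/3) is O(n^(2/3)).
Since O(n!) grows faster than O(n^(2/3)), f(n) = O(g(n)) is false.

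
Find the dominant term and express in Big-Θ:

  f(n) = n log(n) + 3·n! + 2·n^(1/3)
Θ(n!)

Order the terms by growth rate: 2·n^(1/3) ≺ n log(n) ≺ 3·n!.
The fastest-growing term 3·n! dominates as n → ∞; dropping its constant factor gives Θ(n!).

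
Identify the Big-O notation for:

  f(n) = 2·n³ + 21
O(n³)

The dominant term in 2·n³ + 21 is 2·n³, which is Θ(n³).
Lower-order terms (21) are asymptotically negligible.
Constants are absorbed, so the tightest bound is O(n³).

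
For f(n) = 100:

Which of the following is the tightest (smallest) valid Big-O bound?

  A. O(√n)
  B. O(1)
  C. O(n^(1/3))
B

f(n) = 100 is O(1).
All listed options are valid Big-O bounds (upper bounds),
but O(1) is the tightest (smallest valid bound).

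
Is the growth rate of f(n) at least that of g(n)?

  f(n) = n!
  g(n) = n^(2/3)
True

f(n) = n! is O(n!), and g(n) = n^(2/3) is O(n^(2/3)).
Since O(n!) grows at least as fast as O(n^(2/3)), f(n) = Ω(g(n)) is true.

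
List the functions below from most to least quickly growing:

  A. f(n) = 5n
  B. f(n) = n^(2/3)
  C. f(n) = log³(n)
A > B > C

Comparing growth rates:
A = 5n is O(n)
B = n^(2/3) is O(n^(2/3))
C = log³(n) is O(log³ n)

Therefore, the order from fastest to slowest is: A > B > C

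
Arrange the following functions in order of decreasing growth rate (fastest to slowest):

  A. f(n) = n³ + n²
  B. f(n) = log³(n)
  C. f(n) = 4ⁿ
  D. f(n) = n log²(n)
C > A > D > B

Comparing growth rates:
C = 4ⁿ is O(4ⁿ)
A = n³ + n² is O(n³)
D = n log²(n) is O(n log² n)
B = log³(n) is O(log³ n)

Therefore, the order from fastest to slowest is: C > A > D > B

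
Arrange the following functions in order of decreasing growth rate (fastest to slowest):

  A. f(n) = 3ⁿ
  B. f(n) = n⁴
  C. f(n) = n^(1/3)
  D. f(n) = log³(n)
A > B > C > D

Comparing growth rates:
A = 3ⁿ is O(3ⁿ)
B = n⁴ is O(n⁴)
C = n^(1/3) is O(n^(1/3))
D = log³(n) is O(log³ n)

Therefore, the order from fastest to slowest is: A > B > C > D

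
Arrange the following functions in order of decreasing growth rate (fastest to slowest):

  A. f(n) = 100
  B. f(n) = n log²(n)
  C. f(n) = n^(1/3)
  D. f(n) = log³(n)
B > C > D > A

Comparing growth rates:
B = n log²(n) is O(n log² n)
C = n^(1/3) is O(n^(1/3))
D = log³(n) is O(log³ n)
A = 100 is O(1)

Therefore, the order from fastest to slowest is: B > C > D > A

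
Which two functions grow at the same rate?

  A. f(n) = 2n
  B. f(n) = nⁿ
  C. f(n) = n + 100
A and C

Examining each function:
  A. 2n is O(n)
  B. nⁿ is O(nⁿ)
  C. n + 100 is O(n)

Functions A and C both have the same complexity class.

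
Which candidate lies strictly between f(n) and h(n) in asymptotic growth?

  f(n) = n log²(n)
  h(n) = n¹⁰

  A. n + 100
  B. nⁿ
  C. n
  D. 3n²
D

We need g(n) with n log²(n) = o(g(n)) and g(n) = o(n¹⁰), i.e. O(n log² n) ≺ g ≺ O(n¹⁰).
Check each option:
  A. n + 100 — O(n) does not grow strictly faster than f(n)
  B. nⁿ — O(nⁿ) does not grow strictly slower than h(n)
  C. n — O(n) does not grow strictly faster than f(n)
  D. 3n² — O(n²) is strictly between O(n log² n) and O(n¹⁰) ✓

Only option D (3n²) lies strictly between.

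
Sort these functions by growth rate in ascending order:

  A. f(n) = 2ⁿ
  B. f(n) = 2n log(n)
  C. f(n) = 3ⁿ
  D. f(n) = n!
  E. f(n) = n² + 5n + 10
B < E < A < C < D

Comparing growth rates:
B = 2n log(n) is O(n log n)
E = n² + 5n + 10 is O(n²)
A = 2ⁿ is O(2ⁿ)
C = 3ⁿ is O(3ⁿ)
D = n! is O(n!)

Therefore, the order from slowest to fastest is: B < E < A < C < D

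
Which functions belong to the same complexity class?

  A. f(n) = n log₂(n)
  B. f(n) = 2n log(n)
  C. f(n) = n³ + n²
A and B

Examining each function:
  A. n log₂(n) is O(n log n)
  B. 2n log(n) is O(n log n)
  C. n³ + n² is O(n³)

Functions A and B both have the same complexity class.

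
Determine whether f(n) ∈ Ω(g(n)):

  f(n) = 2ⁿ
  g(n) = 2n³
True

f(n) = 2ⁿ is O(2ⁿ), and g(n) = 2n³ is O(n³).
Since O(2ⁿ) grows at least as fast as O(n³), f(n) = Ω(g(n)) is true.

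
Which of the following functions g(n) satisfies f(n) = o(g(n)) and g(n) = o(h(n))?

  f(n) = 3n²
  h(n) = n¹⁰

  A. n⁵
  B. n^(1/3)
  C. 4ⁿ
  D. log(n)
A

We need g(n) with 3n² = o(g(n)) and g(n) = o(n¹⁰), i.e. O(n²) ≺ g ≺ O(n¹⁰).
Check each option:
  A. n⁵ — O(n⁵) is strictly between O(n²) and O(n¹⁰) ✓
  B. n^(1/3) — O(n^(1/3)) does not grow strictly faster than f(n)
  C. 4ⁿ — O(4ⁿ) does not grow strictly slower than h(n)
  D. log(n) — O(log n) does not grow strictly faster than f(n)

Only option A (n⁵) lies strictly between.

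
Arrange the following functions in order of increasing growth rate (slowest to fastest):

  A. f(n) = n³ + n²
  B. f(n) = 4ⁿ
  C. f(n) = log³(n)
C < A < B

Comparing growth rates:
C = log³(n) is O(log³ n)
A = n³ + n² is O(n³)
B = 4ⁿ is O(4ⁿ)

Therefore, the order from slowest to fastest is: C < A < B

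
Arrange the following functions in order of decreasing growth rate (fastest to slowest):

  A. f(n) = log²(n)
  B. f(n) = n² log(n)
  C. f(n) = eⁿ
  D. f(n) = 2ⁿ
C > D > B > A

Comparing growth rates:
C = eⁿ is O(eⁿ)
D = 2ⁿ is O(2ⁿ)
B = n² log(n) is O(n² log n)
A = log²(n) is O(log² n)

Therefore, the order from fastest to slowest is: C > D > B > A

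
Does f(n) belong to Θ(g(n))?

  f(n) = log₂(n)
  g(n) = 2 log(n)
True

f(n) = log₂(n) and g(n) = 2 log(n) are both O(log n).
Since they have the same asymptotic growth rate, f(n) = Θ(g(n)) is true.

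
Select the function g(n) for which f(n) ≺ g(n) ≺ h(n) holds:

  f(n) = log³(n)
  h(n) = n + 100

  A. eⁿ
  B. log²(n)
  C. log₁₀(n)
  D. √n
D

We need g(n) with log³(n) = o(g(n)) and g(n) = o(n + 100), i.e. O(log³ n) ≺ g ≺ O(n).
Check each option:
  A. eⁿ — O(eⁿ) does not grow strictly slower than h(n)
  B. log²(n) — O(log² n) does not grow strictly faster than f(n)
  C. log₁₀(n) — O(log n) does not grow strictly faster than f(n)
  D. √n — O(√n) is strictly between O(log³ n) and O(n) ✓

Only option D (√n) lies strictly between.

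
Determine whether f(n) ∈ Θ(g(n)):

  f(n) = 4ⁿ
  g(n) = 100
False

f(n) = 4ⁿ is O(4ⁿ), and g(n) = 100 is O(1).
Since they have different growth rates, f(n) = Θ(g(n)) is false.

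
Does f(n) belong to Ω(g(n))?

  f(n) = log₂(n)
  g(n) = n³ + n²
False

f(n) = log₂(n) is O(log n), and g(n) = n³ + n² is O(n³).
Since O(log n) grows slower than O(n³), f(n) = Ω(g(n)) is false.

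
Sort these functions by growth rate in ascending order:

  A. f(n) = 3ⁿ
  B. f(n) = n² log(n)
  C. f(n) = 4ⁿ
B < A < C

Comparing growth rates:
B = n² log(n) is O(n² log n)
A = 3ⁿ is O(3ⁿ)
C = 4ⁿ is O(4ⁿ)

Therefore, the order from slowest to fastest is: B < A < C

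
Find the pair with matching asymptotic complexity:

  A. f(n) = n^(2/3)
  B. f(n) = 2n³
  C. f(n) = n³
B and C

Examining each function:
  A. n^(2/3) is O(n^(2/3))
  B. 2n³ is O(n³)
  C. n³ is O(n³)

Functions B and C both have the same complexity class.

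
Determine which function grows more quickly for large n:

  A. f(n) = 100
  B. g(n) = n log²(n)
B

f(n) = 100 is O(1), while g(n) = n log²(n) is O(n log² n).
Since O(n log² n) grows faster than O(1), g(n) dominates.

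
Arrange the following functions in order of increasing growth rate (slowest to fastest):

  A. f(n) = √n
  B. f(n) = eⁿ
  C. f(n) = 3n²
A < C < B

Comparing growth rates:
A = √n is O(√n)
C = 3n² is O(n²)
B = eⁿ is O(eⁿ)

Therefore, the order from slowest to fastest is: A < C < B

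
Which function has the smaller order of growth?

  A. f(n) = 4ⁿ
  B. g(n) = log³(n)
B

f(n) = 4ⁿ is O(4ⁿ), while g(n) = log³(n) is O(log³ n).
Since O(log³ n) grows slower than O(4ⁿ), g(n) is dominated.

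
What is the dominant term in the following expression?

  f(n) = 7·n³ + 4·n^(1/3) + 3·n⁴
3·n⁴

Looking at each term:
  - 7·n³ is O(n³)
  - 4·n^(1/3) is O(n^(1/3))
  - 3·n⁴ is O(n⁴)

The term 3·n⁴ (O(n⁴)) grows fastest and dominates all others.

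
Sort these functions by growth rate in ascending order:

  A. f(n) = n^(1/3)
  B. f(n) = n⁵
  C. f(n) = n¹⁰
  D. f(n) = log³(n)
D < A < B < C

Comparing growth rates:
D = log³(n) is O(log³ n)
A = n^(1/3) is O(n^(1/3))
B = n⁵ is O(n⁵)
C = n¹⁰ is O(n¹⁰)

Therefore, the order from slowest to fastest is: D < A < B < C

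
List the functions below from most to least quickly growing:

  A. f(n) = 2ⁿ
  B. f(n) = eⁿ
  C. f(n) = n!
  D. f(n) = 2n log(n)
C > B > A > D

Comparing growth rates:
C = n! is O(n!)
B = eⁿ is O(eⁿ)
A = 2ⁿ is O(2ⁿ)
D = 2n log(n) is O(n log n)

Therefore, the order from fastest to slowest is: C > B > A > D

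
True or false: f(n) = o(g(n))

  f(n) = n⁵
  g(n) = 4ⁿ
True

f(n) = n⁵ is O(n⁵), and g(n) = 4ⁿ is O(4ⁿ).
Since O(n⁵) grows strictly slower than O(4ⁿ), f(n) = o(g(n)) is true.
This means lim(n→∞) f(n)/g(n) = 0.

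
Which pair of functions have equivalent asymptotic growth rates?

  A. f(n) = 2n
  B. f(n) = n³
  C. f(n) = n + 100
A and C

Examining each function:
  A. 2n is O(n)
  B. n³ is O(n³)
  C. n + 100 is O(n)

Functions A and C both have the same complexity class.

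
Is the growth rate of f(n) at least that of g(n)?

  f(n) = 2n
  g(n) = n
True

f(n) = 2n and g(n) = n are both O(n).
Big-Ω permits equal growth rates (f ≥ c·g for some c > 0), so f(n) = Ω(g(n)) is true.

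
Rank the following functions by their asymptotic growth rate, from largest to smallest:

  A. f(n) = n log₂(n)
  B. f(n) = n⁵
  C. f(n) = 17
B > A > C

Comparing growth rates:
B = n⁵ is O(n⁵)
A = n log₂(n) is O(n log n)
C = 17 is O(1)

Therefore, the order from fastest to slowest is: B > A > C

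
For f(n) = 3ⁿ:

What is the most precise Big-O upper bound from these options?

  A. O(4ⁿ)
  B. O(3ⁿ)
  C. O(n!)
B

f(n) = 3ⁿ is O(3ⁿ).
All listed options are valid Big-O bounds (upper bounds),
but O(3ⁿ) is the tightest (smallest valid bound).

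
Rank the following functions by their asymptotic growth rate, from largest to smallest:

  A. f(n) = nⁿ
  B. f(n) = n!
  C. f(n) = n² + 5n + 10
A > B > C

Comparing growth rates:
A = nⁿ is O(nⁿ)
B = n! is O(n!)
C = n² + 5n + 10 is O(n²)

Therefore, the order from fastest to slowest is: A > B > C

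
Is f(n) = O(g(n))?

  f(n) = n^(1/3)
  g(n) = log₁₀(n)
False

f(n) = n^(1/3) is O(n^(1/3)), and g(n) = log₁₀(n) is O(log n).
Since O(n^(1/3)) grows faster than O(log n), f(n) = O(g(n)) is false.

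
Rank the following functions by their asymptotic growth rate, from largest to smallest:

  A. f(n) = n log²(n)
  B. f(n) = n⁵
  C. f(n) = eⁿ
C > B > A

Comparing growth rates:
C = eⁿ is O(eⁿ)
B = n⁵ is O(n⁵)
A = n log²(n) is O(n log² n)

Therefore, the order from fastest to slowest is: C > B > A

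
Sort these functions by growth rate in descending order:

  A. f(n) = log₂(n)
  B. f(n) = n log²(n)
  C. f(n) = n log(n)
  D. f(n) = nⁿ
D > B > C > A

Comparing growth rates:
D = nⁿ is O(nⁿ)
B = n log²(n) is O(n log² n)
C = n log(n) is O(n log n)
A = log₂(n) is O(log n)

Therefore, the order from fastest to slowest is: D > B > C > A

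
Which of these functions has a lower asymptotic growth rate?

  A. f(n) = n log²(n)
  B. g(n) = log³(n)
B

f(n) = n log²(n) is O(n log² n), while g(n) = log³(n) is O(log³ n).
Since O(log³ n) grows slower than O(n log² n), g(n) is dominated.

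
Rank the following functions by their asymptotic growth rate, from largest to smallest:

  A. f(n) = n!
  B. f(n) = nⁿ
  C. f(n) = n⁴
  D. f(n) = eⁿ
B > A > D > C

Comparing growth rates:
B = nⁿ is O(nⁿ)
A = n! is O(n!)
D = eⁿ is O(eⁿ)
C = n⁴ is O(n⁴)

Therefore, the order from fastest to slowest is: B > A > D > C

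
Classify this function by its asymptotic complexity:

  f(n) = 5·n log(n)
O(n log n)

The dominant term in 5·n log(n) is 5·n log(n), which is Θ(n log n).
Constants are absorbed, so the tightest bound is O(n log n).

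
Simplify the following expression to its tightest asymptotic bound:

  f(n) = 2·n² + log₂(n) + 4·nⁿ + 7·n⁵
Θ(nⁿ)

Order the terms by growth rate: log₂(n) ≺ 2·n² ≺ 7·n⁵ ≺ 4·nⁿ.
The fastest-growing term 4·nⁿ dominates as n → ∞; dropping its constant factor gives Θ(nⁿ).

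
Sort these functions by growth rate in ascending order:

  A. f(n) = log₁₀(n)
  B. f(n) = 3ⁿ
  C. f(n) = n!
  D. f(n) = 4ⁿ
A < B < D < C

Comparing growth rates:
A = log₁₀(n) is O(log n)
B = 3ⁿ is O(3ⁿ)
D = 4ⁿ is O(4ⁿ)
C = n! is O(n!)

Therefore, the order from slowest to fastest is: A < B < D < C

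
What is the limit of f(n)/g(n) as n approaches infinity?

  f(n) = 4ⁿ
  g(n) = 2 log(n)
∞

Since 4ⁿ (O(4ⁿ)) grows faster than 2 log(n) (O(log n)),
the ratio f(n)/g(n) → ∞ as n → ∞.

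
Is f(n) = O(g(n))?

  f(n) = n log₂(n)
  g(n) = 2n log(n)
True

f(n) = n log₂(n) and g(n) = 2n log(n) are both O(n log n).
Big-O permits equal growth rates (f ≤ c·g for some c), so f(n) = O(g(n)) is true.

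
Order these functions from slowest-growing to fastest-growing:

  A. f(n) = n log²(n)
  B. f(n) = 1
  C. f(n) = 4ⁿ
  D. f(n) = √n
B < D < A < C

Comparing growth rates:
B = 1 is O(1)
D = √n is O(√n)
A = n log²(n) is O(n log² n)
C = 4ⁿ is O(4ⁿ)

Therefore, the order from slowest to fastest is: B < D < A < C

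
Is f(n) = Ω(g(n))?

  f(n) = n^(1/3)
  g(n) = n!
False

f(n) = n^(1/3) is O(n^(1/3)), and g(n) = n! is O(n!).
Since O(n^(1/3)) grows slower than O(n!), f(n) = Ω(g(n)) is false.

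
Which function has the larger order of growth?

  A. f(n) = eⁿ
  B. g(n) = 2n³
A

f(n) = eⁿ is O(eⁿ), while g(n) = 2n³ is O(n³).
Since O(eⁿ) grows faster than O(n³), f(n) dominates.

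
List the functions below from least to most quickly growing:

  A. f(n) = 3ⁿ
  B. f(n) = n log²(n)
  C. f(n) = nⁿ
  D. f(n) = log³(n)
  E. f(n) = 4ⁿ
D < B < A < E < C

Comparing growth rates:
D = log³(n) is O(log³ n)
B = n log²(n) is O(n log² n)
A = 3ⁿ is O(3ⁿ)
E = 4ⁿ is O(4ⁿ)
C = nⁿ is O(nⁿ)

Therefore, the order from slowest to fastest is: D < B < A < E < C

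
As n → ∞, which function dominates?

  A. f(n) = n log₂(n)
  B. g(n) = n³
B

f(n) = n log₂(n) is O(n log n), while g(n) = n³ is O(n³).
Since O(n³) grows faster than O(n log n), g(n) dominates.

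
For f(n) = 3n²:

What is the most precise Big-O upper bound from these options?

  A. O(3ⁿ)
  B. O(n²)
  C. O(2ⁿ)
B

f(n) = 3n² is O(n²).
All listed options are valid Big-O bounds (upper bounds),
but O(n²) is the tightest (smallest valid bound).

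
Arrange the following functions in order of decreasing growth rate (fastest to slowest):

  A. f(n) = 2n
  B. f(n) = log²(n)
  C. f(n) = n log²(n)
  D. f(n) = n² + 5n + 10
D > C > A > B

Comparing growth rates:
D = n² + 5n + 10 is O(n²)
C = n log²(n) is O(n log² n)
A = 2n is O(n)
B = log²(n) is O(log² n)

Therefore, the order from fastest to slowest is: D > C > A > B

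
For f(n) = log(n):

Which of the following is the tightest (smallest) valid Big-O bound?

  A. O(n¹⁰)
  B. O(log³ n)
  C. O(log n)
C

f(n) = log(n) is O(log n).
All listed options are valid Big-O bounds (upper bounds),
but O(log n) is the tightest (smallest valid bound).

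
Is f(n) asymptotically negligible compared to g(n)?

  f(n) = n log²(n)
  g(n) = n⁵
True

f(n) = n log²(n) is O(n log² n), and g(n) = n⁵ is O(n⁵).
Since O(n log² n) grows strictly slower than O(n⁵), f(n) = o(g(n)) is true.
This means lim(n→∞) f(n)/g(n) = 0.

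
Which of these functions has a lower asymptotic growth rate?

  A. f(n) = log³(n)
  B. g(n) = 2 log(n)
B

f(n) = log³(n) is O(log³ n), while g(n) = 2 log(n) is O(log n).
Since O(log n) grows slower than O(log³ n), g(n) is dominated.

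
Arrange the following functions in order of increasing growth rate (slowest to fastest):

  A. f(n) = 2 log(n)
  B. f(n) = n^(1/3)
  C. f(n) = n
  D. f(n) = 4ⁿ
A < B < C < D

Comparing growth rates:
A = 2 log(n) is O(log n)
B = n^(1/3) is O(n^(1/3))
C = n is O(n)
D = 4ⁿ is O(4ⁿ)

Therefore, the order from slowest to fastest is: A < B < C < D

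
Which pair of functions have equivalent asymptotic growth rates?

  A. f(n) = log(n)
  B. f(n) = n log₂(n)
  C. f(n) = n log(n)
B and C

Examining each function:
  A. log(n) is O(log n)
  B. n log₂(n) is O(n log n)
  C. n log(n) is O(n log n)

Functions B and C both have the same complexity class.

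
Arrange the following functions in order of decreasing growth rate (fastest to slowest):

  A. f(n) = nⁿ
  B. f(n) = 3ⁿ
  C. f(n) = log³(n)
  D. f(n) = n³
A > B > D > C

Comparing growth rates:
A = nⁿ is O(nⁿ)
B = 3ⁿ is O(3ⁿ)
D = n³ is O(n³)
C = log³(n) is O(log³ n)

Therefore, the order from fastest to slowest is: A > B > D > C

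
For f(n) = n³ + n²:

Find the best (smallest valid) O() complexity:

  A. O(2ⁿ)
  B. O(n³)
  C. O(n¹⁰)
B

f(n) = n³ + n² is O(n³).
All listed options are valid Big-O bounds (upper bounds),
but O(n³) is the tightest (smallest valid bound).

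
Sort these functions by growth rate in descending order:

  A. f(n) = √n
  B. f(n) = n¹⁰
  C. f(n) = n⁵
B > C > A

Comparing growth rates:
B = n¹⁰ is O(n¹⁰)
C = n⁵ is O(n⁵)
A = √n is O(√n)

Therefore, the order from fastest to slowest is: B > C > A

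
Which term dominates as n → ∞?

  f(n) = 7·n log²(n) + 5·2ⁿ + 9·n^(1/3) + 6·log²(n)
5·2ⁿ

Looking at each term:
  - 7·n log²(n) is O(n log² n)
  - 5·2ⁿ is O(2ⁿ)
  - 9·n^(1/3) is O(n^(1/3))
  - 6·log²(n) is O(log² n)

The term 5·2ⁿ (O(2ⁿ)) grows fastest and dominates all others.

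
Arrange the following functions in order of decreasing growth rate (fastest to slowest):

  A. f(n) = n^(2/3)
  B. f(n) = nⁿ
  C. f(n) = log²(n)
B > A > C

Comparing growth rates:
B = nⁿ is O(nⁿ)
A = n^(2/3) is O(n^(2/3))
C = log²(n) is O(log² n)

Therefore, the order from fastest to slowest is: B > A > C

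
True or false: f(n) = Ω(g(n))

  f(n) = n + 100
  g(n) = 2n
True

f(n) = n + 100 and g(n) = 2n are both O(n).
Big-Ω permits equal growth rates (f ≥ c·g for some c > 0), so f(n) = Ω(g(n)) is true.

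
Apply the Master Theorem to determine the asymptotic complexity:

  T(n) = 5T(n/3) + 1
Θ(n^log₃(5))

Master Theorem: a = 5, b = 3, f(n) = 1.
Compute the critical exponent d = log₃(5) = 1.465.
Compare f(n) = Θ(1) against n^d:
  k = 0 < d = 1.465, so f(n) = O(n^(d-ε)) — Case 1.
  The recursion cost dominates: T(n) = Θ(n^d) = Θ(n^log₃(5)).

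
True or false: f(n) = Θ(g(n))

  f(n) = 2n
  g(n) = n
True

f(n) = 2n and g(n) = n are both O(n).
Since they have the same asymptotic growth rate, f(n) = Θ(g(n)) is true.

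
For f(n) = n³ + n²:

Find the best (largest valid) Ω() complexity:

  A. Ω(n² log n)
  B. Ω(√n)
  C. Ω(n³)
C

f(n) = n³ + n² is Ω(n³).
All listed options are valid Big-Ω bounds (lower bounds),
but Ω(n³) is the tightest (largest valid bound).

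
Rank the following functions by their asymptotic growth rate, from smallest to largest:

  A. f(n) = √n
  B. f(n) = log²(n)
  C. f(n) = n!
B < A < C

Comparing growth rates:
B = log²(n) is O(log² n)
A = √n is O(√n)
C = n! is O(n!)

Therefore, the order from slowest to fastest is: B < A < C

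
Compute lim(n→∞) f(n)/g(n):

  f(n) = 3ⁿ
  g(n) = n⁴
∞

Since 3ⁿ (O(3ⁿ)) grows faster than n⁴ (O(n⁴)),
the ratio f(n)/g(n) → ∞ as n → ∞.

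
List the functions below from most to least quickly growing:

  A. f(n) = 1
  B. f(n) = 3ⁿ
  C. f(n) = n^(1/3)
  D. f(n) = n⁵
B > D > C > A

Comparing growth rates:
B = 3ⁿ is O(3ⁿ)
D = n⁵ is O(n⁵)
C = n^(1/3) is O(n^(1/3))
A = 1 is O(1)

Therefore, the order from fastest to slowest is: B > D > C > A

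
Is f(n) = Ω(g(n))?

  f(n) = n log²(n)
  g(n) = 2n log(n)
True

f(n) = n log²(n) is O(n log² n), and g(n) = 2n log(n) is O(n log n).
Since O(n log² n) grows at least as fast as O(n log n), f(n) = Ω(g(n)) is true.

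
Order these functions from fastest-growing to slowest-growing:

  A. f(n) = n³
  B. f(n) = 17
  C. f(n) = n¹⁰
C > A > B

Comparing growth rates:
C = n¹⁰ is O(n¹⁰)
A = n³ is O(n³)
B = 17 is O(1)

Therefore, the order from fastest to slowest is: C > A > B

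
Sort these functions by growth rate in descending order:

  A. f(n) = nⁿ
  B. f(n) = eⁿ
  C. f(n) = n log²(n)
A > B > C

Comparing growth rates:
A = nⁿ is O(nⁿ)
B = eⁿ is O(eⁿ)
C = n log²(n) is O(n log² n)

Therefore, the order from fastest to slowest is: A > B > C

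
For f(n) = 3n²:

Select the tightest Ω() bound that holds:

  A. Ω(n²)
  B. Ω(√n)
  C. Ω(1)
A

f(n) = 3n² is Ω(n²).
All listed options are valid Big-Ω bounds (lower bounds),
but Ω(n²) is the tightest (largest valid bound).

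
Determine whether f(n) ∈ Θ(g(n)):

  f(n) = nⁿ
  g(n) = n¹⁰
False

f(n) = nⁿ is O(nⁿ), and g(n) = n¹⁰ is O(n¹⁰).
Since they have different growth rates, f(n) = Θ(g(n)) is false.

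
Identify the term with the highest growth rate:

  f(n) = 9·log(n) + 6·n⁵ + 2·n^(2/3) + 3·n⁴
6·n⁵

Looking at each term:
  - 9·log(n) is O(log n)
  - 6·n⁵ is O(n⁵)
  - 2·n^(2/3) is O(n^(2/3))
  - 3·n⁴ is O(n⁴)

The term 6·n⁵ (O(n⁵)) grows fastest and dominates all others.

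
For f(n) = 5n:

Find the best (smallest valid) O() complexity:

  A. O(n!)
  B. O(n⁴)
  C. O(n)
C

f(n) = 5n is O(n).
All listed options are valid Big-O bounds (upper bounds),
but O(n) is the tightest (smallest valid bound).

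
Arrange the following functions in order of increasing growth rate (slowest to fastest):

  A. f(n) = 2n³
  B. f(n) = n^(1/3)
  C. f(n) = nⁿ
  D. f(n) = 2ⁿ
B < A < D < C

Comparing growth rates:
B = n^(1/3) is O(n^(1/3))
A = 2n³ is O(n³)
D = 2ⁿ is O(2ⁿ)
C = nⁿ is O(nⁿ)

Therefore, the order from slowest to fastest is: B < A < D < C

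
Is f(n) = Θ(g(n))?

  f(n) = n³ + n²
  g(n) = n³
True

f(n) = n³ + n² and g(n) = n³ are both O(n³).
Since they have the same asymptotic growth rate, f(n) = Θ(g(n)) is true.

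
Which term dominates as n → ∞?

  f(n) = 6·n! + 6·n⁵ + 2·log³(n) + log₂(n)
6·n!

Looking at each term:
  - 6·n! is O(n!)
  - 6·n⁵ is O(n⁵)
  - 2·log³(n) is O(log³ n)
  - log₂(n) is O(log n)

The term 6·n! (O(n!)) grows fastest and dominates all others.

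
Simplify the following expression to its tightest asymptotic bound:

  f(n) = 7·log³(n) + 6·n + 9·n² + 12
Θ(n²)

Order the terms by growth rate: 12 ≺ 7·log³(n) ≺ 6·n ≺ 9·n².
The fastest-growing term 9·n² dominates as n → ∞; dropping its constant factor gives Θ(n²).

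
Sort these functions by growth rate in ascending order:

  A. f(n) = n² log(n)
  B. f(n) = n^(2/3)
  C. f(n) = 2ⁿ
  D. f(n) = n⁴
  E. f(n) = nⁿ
B < A < D < C < E

Comparing growth rates:
B = n^(2/3) is O(n^(2/3))
A = n² log(n) is O(n² log n)
D = n⁴ is O(n⁴)
C = 2ⁿ is O(2ⁿ)
E = nⁿ is O(nⁿ)

Therefore, the order from slowest to fastest is: B < A < D < C < E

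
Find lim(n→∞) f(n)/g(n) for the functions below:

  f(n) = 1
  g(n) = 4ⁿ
0

Since 1 (O(1)) grows slower than 4ⁿ (O(4ⁿ)),
the ratio f(n)/g(n) → 0 as n → ∞.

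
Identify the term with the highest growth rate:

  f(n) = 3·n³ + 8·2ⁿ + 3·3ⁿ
3·3ⁿ

Looking at each term:
  - 3·n³ is O(n³)
  - 8·2ⁿ is O(2ⁿ)
  - 3·3ⁿ is O(3ⁿ)

The term 3·3ⁿ (O(3ⁿ)) grows fastest and dominates all others.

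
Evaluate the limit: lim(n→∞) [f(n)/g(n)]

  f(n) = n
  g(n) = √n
∞

Since n (O(n)) grows faster than √n (O(√n)),
the ratio f(n)/g(n) → ∞ as n → ∞.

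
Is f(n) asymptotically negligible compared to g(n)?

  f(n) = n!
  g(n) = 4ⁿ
False

f(n) = n! is O(n!), and g(n) = 4ⁿ is O(4ⁿ).
Since O(n!) grows faster than or equal to O(4ⁿ), f(n) = o(g(n)) is false.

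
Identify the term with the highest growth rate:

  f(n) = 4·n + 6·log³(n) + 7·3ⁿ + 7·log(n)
7·3ⁿ

Looking at each term:
  - 4·n is O(n)
  - 6·log³(n) is O(log³ n)
  - 7·3ⁿ is O(3ⁿ)
  - 7·log(n) is O(log n)

The term 7·3ⁿ (O(3ⁿ)) grows fastest and dominates all others.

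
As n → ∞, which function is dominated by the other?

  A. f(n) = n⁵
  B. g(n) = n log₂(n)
B

f(n) = n⁵ is O(n⁵), while g(n) = n log₂(n) is O(n log n).
Since O(n log n) grows slower than O(n⁵), g(n) is dominated.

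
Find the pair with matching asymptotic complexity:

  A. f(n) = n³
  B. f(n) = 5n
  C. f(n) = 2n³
A and C

Examining each function:
  A. n³ is O(n³)
  B. 5n is O(n)
  C. 2n³ is O(n³)

Functions A and C both have the same complexity class.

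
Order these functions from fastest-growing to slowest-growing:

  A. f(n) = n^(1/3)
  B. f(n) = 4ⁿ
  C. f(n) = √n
B > C > A

Comparing growth rates:
B = 4ⁿ is O(4ⁿ)
C = √n is O(√n)
A = n^(1/3) is O(n^(1/3))

Therefore, the order from fastest to slowest is: B > C > A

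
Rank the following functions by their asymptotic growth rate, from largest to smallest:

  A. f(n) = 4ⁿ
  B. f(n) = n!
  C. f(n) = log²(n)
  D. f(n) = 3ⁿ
B > A > D > C

Comparing growth rates:
B = n! is O(n!)
A = 4ⁿ is O(4ⁿ)
D = 3ⁿ is O(3ⁿ)
C = log²(n) is O(log² n)

Therefore, the order from fastest to slowest is: B > A > D > C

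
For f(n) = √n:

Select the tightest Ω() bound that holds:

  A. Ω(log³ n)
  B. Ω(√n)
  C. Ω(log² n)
B

f(n) = √n is Ω(√n).
All listed options are valid Big-Ω bounds (lower bounds),
but Ω(√n) is the tightest (largest valid bound).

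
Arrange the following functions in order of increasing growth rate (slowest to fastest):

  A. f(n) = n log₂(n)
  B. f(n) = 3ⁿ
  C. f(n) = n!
A < B < C

Comparing growth rates:
A = n log₂(n) is O(n log n)
B = 3ⁿ is O(3ⁿ)
C = n! is O(n!)

Therefore, the order from slowest to fastest is: A < B < C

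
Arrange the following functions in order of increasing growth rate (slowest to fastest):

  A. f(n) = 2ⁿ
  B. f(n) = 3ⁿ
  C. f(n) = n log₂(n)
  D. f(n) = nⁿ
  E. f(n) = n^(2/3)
E < C < A < B < D

Comparing growth rates:
E = n^(2/3) is O(n^(2/3))
C = n log₂(n) is O(n log n)
A = 2ⁿ is O(2ⁿ)
B = 3ⁿ is O(3ⁿ)
D = nⁿ is O(nⁿ)

Therefore, the order from slowest to fastest is: E < C < A < B < D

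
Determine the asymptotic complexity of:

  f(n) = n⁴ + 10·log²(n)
O(n⁴)

The dominant term in n⁴ + 10·log²(n) is n⁴, which is Θ(n⁴).
Lower-order terms (10·log²(n)) are asymptotically negligible.
Constants are absorbed, so the tightest bound is O(n⁴).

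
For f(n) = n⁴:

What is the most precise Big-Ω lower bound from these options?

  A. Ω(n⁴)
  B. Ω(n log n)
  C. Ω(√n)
A

f(n) = n⁴ is Ω(n⁴).
All listed options are valid Big-Ω bounds (lower bounds),
but Ω(n⁴) is the tightest (largest valid bound).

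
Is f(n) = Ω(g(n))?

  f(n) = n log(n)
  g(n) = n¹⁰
False

f(n) = n log(n) is O(n log n), and g(n) = n¹⁰ is O(n¹⁰).
Since O(n log n) grows slower than O(n¹⁰), f(n) = Ω(g(n)) is false.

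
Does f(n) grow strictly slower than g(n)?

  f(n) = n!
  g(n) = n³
False

f(n) = n! is O(n!), and g(n) = n³ is O(n³).
Since O(n!) grows faster than or equal to O(n³), f(n) = o(g(n)) is false.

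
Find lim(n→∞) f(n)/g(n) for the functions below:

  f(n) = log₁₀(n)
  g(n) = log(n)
1/log(10)

Since log₁₀(n) and log(n) have the same growth rate (O(log n)),
the ratio converges to a constant: 1/log(10).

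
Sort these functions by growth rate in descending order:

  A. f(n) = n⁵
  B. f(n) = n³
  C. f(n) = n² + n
A > B > C

Comparing growth rates:
A = n⁵ is O(n⁵)
B = n³ is O(n³)
C = n² + n is O(n²)

Therefore, the order from fastest to slowest is: A > B > C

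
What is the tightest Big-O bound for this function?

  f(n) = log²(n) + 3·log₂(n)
O(log² n)

The dominant term in log²(n) + 3·log₂(n) is log²(n), which is Θ(log² n).
Lower-order terms (3·log₂(n)) are asymptotically negligible.
Constants are absorbed, so the tightest bound is O(log² n).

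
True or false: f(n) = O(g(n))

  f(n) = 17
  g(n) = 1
True

f(n) = 17 and g(n) = 1 are both O(1).
Big-O permits equal growth rates (f ≤ c·g for some c), so f(n) = O(g(n)) is true.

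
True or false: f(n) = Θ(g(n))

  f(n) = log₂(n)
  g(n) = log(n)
True

f(n) = log₂(n) and g(n) = log(n) are both O(log n).
Since they have the same asymptotic growth rate, f(n) = Θ(g(n)) is true.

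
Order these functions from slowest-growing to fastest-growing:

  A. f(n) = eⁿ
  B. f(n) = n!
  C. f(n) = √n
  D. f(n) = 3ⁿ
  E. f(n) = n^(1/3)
E < C < A < D < B

Comparing growth rates:
E = n^(1/3) is O(n^(1/3))
C = √n is O(√n)
A = eⁿ is O(eⁿ)
D = 3ⁿ is O(3ⁿ)
B = n! is O(n!)

Therefore, the order from slowest to fastest is: E < C < A < D < B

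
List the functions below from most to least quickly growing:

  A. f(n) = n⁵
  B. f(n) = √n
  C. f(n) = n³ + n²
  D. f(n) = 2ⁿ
D > A > C > B

Comparing growth rates:
D = 2ⁿ is O(2ⁿ)
A = n⁵ is O(n⁵)
C = n³ + n² is O(n³)
B = √n is O(√n)

Therefore, the order from fastest to slowest is: D > A > C > B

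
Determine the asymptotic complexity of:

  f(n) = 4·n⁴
O(n⁴)

The dominant term in 4·n⁴ is 4·n⁴, which is Θ(n⁴).
Constants are absorbed, so the tightest bound is O(n⁴).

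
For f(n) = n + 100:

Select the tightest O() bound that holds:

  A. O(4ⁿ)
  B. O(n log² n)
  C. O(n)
C

f(n) = n + 100 is O(n).
All listed options are valid Big-O bounds (upper bounds),
but O(n) is the tightest (smallest valid bound).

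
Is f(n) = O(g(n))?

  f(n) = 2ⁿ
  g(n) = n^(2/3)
False

f(n) = 2ⁿ is O(2ⁿ), and g(n) = n^(2/3) is O(n^(2/3)).
Since O(2ⁿ) grows faster than O(n^(2/3)), f(n) = O(g(n)) is false.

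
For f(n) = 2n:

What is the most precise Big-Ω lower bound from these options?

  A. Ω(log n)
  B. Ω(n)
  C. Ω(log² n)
B

f(n) = 2n is Ω(n).
All listed options are valid Big-Ω bounds (lower bounds),
but Ω(n) is the tightest (largest valid bound).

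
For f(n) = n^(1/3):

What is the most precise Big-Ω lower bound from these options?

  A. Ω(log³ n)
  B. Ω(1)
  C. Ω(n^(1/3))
C

f(n) = n^(1/3) is Ω(n^(1/3)).
All listed options are valid Big-Ω bounds (lower bounds),
but Ω(n^(1/3)) is the tightest (largest valid bound).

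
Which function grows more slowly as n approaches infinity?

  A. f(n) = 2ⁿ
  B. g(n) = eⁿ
A

f(n) = 2ⁿ is O(2ⁿ), while g(n) = eⁿ is O(eⁿ).
Since O(2ⁿ) grows slower than O(eⁿ), f(n) is dominated.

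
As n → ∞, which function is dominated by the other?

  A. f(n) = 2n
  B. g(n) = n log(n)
A

f(n) = 2n is O(n), while g(n) = n log(n) is O(n log n).
Since O(n) grows slower than O(n log n), f(n) is dominated.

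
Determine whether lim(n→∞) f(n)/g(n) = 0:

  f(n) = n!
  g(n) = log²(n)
False

f(n) = n! is O(n!), and g(n) = log²(n) is O(log² n).
Since O(n!) grows faster than or equal to O(log² n), f(n) = o(g(n)) is false.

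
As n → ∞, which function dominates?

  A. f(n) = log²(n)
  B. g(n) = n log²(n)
B

f(n) = log²(n) is O(log² n), while g(n) = n log²(n) is O(n log² n).
Since O(n log² n) grows faster than O(log² n), g(n) dominates.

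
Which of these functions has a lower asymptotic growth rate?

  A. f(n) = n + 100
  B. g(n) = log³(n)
B

f(n) = n + 100 is O(n), while g(n) = log³(n) is O(log³ n).
Since O(log³ n) grows slower than O(n), g(n) is dominated.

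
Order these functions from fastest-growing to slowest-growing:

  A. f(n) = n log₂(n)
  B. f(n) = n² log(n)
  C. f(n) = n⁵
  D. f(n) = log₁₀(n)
C > B > A > D

Comparing growth rates:
C = n⁵ is O(n⁵)
B = n² log(n) is O(n² log n)
A = n log₂(n) is O(n log n)
D = log₁₀(n) is O(log n)

Therefore, the order from fastest to slowest is: C > B > A > D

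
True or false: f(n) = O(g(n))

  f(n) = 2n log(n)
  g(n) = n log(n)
True

f(n) = 2n log(n) and g(n) = n log(n) are both O(n log n).
Big-O permits equal growth rates (f ≤ c·g for some c), so f(n) = O(g(n)) is true.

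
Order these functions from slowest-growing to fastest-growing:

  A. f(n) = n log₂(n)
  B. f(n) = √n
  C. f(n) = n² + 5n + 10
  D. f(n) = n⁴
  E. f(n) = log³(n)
E < B < A < C < D

Comparing growth rates:
E = log³(n) is O(log³ n)
B = √n is O(√n)
A = n log₂(n) is O(n log n)
C = n² + 5n + 10 is O(n²)
D = n⁴ is O(n⁴)

Therefore, the order from slowest to fastest is: E < B < A < C < D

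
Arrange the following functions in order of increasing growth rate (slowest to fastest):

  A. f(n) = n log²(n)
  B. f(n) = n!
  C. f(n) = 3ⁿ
A < C < B

Comparing growth rates:
A = n log²(n) is O(n log² n)
C = 3ⁿ is O(3ⁿ)
B = n! is O(n!)

Therefore, the order from slowest to fastest is: A < C < B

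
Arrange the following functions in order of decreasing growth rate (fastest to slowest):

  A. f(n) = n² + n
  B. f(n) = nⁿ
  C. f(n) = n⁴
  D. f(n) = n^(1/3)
B > C > A > D

Comparing growth rates:
B = nⁿ is O(nⁿ)
C = n⁴ is O(n⁴)
A = n² + n is O(n²)
D = n^(1/3) is O(n^(1/3))

Therefore, the order from fastest to slowest is: B > C > A > D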